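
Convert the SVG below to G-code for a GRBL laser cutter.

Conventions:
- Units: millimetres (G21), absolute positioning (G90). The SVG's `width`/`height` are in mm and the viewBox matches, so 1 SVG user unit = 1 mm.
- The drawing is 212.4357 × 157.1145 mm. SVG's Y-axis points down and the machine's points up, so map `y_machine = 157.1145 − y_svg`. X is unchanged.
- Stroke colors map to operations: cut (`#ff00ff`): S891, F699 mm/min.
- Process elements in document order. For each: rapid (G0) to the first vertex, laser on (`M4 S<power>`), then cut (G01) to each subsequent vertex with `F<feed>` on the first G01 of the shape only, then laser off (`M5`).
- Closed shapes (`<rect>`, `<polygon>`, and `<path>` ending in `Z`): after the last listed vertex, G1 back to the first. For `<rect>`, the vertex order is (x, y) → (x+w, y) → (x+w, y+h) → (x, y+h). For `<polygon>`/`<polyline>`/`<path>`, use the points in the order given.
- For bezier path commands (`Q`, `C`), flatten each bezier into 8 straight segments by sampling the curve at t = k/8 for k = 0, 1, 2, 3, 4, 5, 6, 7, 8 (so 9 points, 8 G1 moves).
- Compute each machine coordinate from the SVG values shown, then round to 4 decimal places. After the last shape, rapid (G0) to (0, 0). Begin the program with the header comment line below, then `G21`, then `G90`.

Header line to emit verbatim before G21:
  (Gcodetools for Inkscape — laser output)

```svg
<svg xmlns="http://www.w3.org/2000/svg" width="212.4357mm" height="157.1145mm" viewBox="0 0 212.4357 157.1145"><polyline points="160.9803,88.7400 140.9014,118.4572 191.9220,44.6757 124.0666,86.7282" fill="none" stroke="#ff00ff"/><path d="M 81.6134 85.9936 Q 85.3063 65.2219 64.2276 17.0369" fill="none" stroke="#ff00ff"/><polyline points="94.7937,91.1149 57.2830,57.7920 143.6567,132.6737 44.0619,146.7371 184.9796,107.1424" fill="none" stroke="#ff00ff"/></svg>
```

(Gcodetools for Inkscape — laser output)
G21
G90
G0 X160.9803 Y68.3745
M4 S891
G01 X140.9014 Y38.6573 F699
G01 X191.9220 Y112.4388
G01 X124.0666 Y70.3863
M5
G0 X81.6134 Y71.1209
M4 S891
G01 X82.1496 Y76.7422 F699
G01 X81.9116 Y83.2201
G01 X80.8996 Y90.5547
G01 X79.1134 Y98.7459
G01 X76.5531 Y107.7938
G01 X73.2187 Y117.6984
G01 X69.1102 Y128.4597
G01 X64.2276 Y140.0776
M5
G0 X94.7937 Y65.9996
M4 S891
G01 X57.2830 Y99.3225 F699
G01 X143.6567 Y24.4408
G01 X44.0619 Y10.3774
G01 X184.9796 Y49.9721
M5
G0 X0.0000 Y0.0000

1 u = 1 mm; y_m = 157.1145 − y.

[1] `<polyline>` open polyline, #ff00ff→cut S891 F699: (160.9803,68.3745) → (140.9014,38.6573) → (191.9220,112.4388) → (124.0666,70.3863)

[2] `<path>` quadratic bezier, #ff00ff→cut S891 F699: (81.6134,71.1209) → (82.1496,76.7422) → (81.9116,83.2201) → (80.8996,90.5547) → (79.1134,98.7459) → (76.5531,107.7938) → (73.2187,117.6984) → (69.1102,128.4597) → (64.2276,140.0776)

[3] `<polyline>` open polyline, #ff00ff→cut S891 F699: (94.7937,65.9996) → (57.2830,99.3225) → (143.6567,24.4408) → (44.0619,10.3774) → (184.9796,49.9721)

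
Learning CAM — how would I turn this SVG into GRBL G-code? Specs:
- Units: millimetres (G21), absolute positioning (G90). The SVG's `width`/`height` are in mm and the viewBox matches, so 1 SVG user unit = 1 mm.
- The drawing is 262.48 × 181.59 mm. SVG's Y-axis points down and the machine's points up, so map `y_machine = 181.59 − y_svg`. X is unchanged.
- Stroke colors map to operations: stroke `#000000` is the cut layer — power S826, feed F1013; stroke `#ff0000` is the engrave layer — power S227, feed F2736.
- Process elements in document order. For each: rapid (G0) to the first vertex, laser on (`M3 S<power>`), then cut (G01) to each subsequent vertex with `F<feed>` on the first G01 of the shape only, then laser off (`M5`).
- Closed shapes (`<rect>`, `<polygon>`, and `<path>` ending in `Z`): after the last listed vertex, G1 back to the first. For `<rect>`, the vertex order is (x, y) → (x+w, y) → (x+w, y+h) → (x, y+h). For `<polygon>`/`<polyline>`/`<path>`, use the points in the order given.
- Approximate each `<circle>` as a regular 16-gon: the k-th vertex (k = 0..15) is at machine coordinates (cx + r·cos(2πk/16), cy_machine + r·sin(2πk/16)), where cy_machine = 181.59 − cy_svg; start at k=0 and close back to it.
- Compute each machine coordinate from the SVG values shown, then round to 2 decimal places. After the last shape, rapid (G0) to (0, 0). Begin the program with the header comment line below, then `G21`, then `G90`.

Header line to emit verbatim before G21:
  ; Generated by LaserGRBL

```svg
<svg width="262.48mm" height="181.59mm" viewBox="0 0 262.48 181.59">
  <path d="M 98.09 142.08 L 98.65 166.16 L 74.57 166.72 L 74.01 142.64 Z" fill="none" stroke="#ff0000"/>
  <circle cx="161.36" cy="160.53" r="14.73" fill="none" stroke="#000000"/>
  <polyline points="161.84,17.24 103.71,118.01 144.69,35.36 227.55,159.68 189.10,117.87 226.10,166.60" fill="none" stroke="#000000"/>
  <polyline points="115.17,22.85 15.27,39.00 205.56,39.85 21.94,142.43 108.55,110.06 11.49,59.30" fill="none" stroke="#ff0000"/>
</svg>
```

; Generated by LaserGRBL
G21
G90
G0 X98.09 Y39.51
M3 S227
G01 X98.65 Y15.43 F2736
G01 X74.57 Y14.87
G01 X74.01 Y38.95
G01 X98.09 Y39.51
M5
G0 X176.09 Y21.06
M3 S826
G01 X174.97 Y26.70 F1013
G01 X171.78 Y31.48
G01 X167.00 Y34.67
G01 X161.36 Y35.79
G01 X155.72 Y34.67
G01 X150.94 Y31.48
G01 X147.75 Y26.70
G01 X146.63 Y21.06
G01 X147.75 Y15.42
G01 X150.94 Y10.64
G01 X155.72 Y7.45
G01 X161.36 Y6.33
G01 X167.00 Y7.45
G01 X171.78 Y10.64
G01 X174.97 Y15.42
G01 X176.09 Y21.06
M5
G0 X161.84 Y164.35
M3 S826
G01 X103.71 Y63.58 F1013
G01 X144.69 Y146.23
G01 X227.55 Y21.91
G01 X189.10 Y63.72
G01 X226.10 Y14.99
M5
G0 X115.17 Y158.74
M3 S227
G01 X15.27 Y142.59 F2736
G01 X205.56 Y141.74
G01 X21.94 Y39.16
G01 X108.55 Y71.53
G01 X11.49 Y122.29
M5
G0 X0.00 Y0.00

1 u = 1 mm; y_m = 181.59 − y.

[1] `<path>` regular polygon, #ff0000→engrave S227 F2736: (98.09,39.51) → (98.65,15.43) → (74.57,14.87) → (74.01,38.95) → (98.09,39.51) (closed)

[2] `<circle>` circle, #000000→cut S826 F1013: (176.09,21.06) → (174.97,26.70) → (171.78,31.48) → (167.00,34.67) → (161.36,35.79) → (155.72,34.67) → (150.94,31.48) → (147.75,26.70) → (146.63,21.06) → (147.75,15.42) → (150.94,10.64) → (155.72,7.45) → (161.36,6.33) → (167.00,7.45) → (171.78,10.64) → (174.97,15.42) → (176.09,21.06) (closed)

[3] `<polyline>` open polyline, #000000→cut S826 F1013: (161.84,164.35) → (103.71,63.58) → (144.69,146.23) → (227.55,21.91) → (189.10,63.72) → (226.10,14.99)

[4] `<polyline>` open polyline, #ff0000→engrave S227 F2736: (115.17,158.74) → (15.27,142.59) → (205.56,141.74) → (21.94,39.16) → (108.55,71.53) → (11.49,122.29)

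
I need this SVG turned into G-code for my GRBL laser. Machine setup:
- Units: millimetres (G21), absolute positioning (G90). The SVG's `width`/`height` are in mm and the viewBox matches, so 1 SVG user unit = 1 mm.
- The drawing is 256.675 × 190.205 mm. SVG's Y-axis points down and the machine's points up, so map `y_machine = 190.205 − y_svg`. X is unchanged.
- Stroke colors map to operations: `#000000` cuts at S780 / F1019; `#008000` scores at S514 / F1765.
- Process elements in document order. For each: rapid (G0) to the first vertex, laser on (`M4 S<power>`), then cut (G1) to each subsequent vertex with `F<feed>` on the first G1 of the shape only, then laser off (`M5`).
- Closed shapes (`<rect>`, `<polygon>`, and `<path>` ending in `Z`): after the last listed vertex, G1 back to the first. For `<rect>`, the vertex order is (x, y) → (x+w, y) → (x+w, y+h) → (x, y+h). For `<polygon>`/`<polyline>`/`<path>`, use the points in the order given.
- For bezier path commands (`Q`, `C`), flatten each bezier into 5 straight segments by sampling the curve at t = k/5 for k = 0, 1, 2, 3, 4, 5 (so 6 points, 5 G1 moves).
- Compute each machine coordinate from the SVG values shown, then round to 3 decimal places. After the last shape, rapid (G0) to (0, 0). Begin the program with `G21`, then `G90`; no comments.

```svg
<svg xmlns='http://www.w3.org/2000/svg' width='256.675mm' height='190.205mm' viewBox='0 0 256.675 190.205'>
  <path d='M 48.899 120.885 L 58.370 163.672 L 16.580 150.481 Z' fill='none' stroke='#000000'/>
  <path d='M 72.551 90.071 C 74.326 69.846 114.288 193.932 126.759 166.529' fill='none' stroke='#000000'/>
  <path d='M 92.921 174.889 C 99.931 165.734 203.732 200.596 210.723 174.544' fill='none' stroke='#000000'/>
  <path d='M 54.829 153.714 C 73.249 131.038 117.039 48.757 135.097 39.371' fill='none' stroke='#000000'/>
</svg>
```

Since the viewBox matches the mm dimensions, user units are millimetres directly. The only transform is the Y-flip y_m = 190.205 − y_svg.

Shape 1 is a regular polygon drawn with `<path>`. Its stroke #000000 means cut at S780, F1019. After flipping Y the toolpath is (48.899,69.320) → (58.370,26.533) → (16.580,39.724) → (48.899,69.320), returning to the start.

Shape 2 is a cubic bezier drawn with `<path>`. Its stroke #000000 means cut at S780, F1019. After flipping Y the toolpath is (72.551,100.134) → (77.673,97.318) → (88.807,74.066) → (102.802,44.576) → (116.503,23.046) → (126.759,23.676).

Shape 3 is a cubic bezier drawn with `<path>`. Its stroke #000000 means cut at S780, F1019. After flipping Y the toolpath is (92.921,15.316) → (107.193,16.366) → (135.402,11.889) → (168.255,6.922) → (196.460,6.500) → (210.723,15.661).

Shape 4 is a cubic bezier drawn with `<path>`. Its stroke #000000 means cut at S780, F1019. After flipping Y the toolpath is (54.829,36.491) → (68.517,56.189) → (85.840,83.833) → (104.347,113.061) → (121.583,137.515) → (135.097,150.834).

G21
G90
G0 X48.899 Y69.320
M4 S780
G1 X58.370 Y26.533 F1019
G1 X16.580 Y39.724
G1 X48.899 Y69.320
M5
G0 X72.551 Y100.134
M4 S780
G1 X77.673 Y97.318 F1019
G1 X88.807 Y74.066
G1 X102.802 Y44.576
G1 X116.503 Y23.046
G1 X126.759 Y23.676
M5
G0 X92.921 Y15.316
M4 S780
G1 X107.193 Y16.366 F1019
G1 X135.402 Y11.889
G1 X168.255 Y6.922
G1 X196.460 Y6.500
G1 X210.723 Y15.661
M5
G0 X54.829 Y36.491
M4 S780
G1 X68.517 Y56.189 F1019
G1 X85.840 Y83.833
G1 X104.347 Y113.061
G1 X121.583 Y137.515
G1 X135.097 Y150.834
M5
G0 X0.000 Y0.000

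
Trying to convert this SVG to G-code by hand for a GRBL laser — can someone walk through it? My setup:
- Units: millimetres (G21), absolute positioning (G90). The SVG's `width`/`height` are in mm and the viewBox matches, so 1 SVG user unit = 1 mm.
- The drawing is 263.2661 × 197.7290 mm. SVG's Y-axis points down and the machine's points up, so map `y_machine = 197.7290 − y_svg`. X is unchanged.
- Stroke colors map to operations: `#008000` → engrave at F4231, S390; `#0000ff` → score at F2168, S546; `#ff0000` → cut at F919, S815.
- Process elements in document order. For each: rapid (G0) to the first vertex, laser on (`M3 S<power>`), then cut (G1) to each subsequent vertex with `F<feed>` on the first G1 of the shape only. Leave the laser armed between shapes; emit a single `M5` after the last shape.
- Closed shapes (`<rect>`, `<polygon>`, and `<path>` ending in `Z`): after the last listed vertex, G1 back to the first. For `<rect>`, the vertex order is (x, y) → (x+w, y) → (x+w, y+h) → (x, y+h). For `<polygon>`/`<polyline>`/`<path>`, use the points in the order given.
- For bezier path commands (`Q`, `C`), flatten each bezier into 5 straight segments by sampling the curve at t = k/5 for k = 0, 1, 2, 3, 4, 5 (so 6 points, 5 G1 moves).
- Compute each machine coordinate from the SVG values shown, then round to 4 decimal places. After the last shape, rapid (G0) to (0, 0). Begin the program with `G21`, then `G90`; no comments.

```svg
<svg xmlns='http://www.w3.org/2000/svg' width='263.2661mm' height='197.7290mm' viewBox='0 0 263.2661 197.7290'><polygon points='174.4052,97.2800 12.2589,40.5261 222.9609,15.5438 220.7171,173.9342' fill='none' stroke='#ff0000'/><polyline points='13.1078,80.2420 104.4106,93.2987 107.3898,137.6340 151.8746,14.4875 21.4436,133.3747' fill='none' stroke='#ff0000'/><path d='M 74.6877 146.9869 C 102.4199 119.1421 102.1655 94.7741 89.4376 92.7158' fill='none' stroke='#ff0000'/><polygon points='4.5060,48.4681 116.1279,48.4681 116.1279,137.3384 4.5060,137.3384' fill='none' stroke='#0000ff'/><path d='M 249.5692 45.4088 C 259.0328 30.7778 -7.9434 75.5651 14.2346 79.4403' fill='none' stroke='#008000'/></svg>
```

G21
G90
G0 X174.4052 Y100.4490
M3 S815
G1 X12.2589 Y157.2029 F919
G1 X222.9609 Y182.1852
G1 X220.7171 Y23.7948
G1 X174.4052 Y100.4490
G0 X13.1078 Y117.4870
M3 S815
G1 X104.4106 Y104.4303 F919
G1 X107.3898 Y60.0950
G1 X151.8746 Y183.2415
G1 X21.4436 Y64.3543
G0 X74.6877 Y50.7421
M3 S815
G1 X88.0927 Y66.8811 F919
G1 X95.5256 Y81.2817
G1 X97.7310 Y93.0399
G1 X95.4534 Y101.2517
G1 X89.4376 Y105.0132
G0 X4.5060 Y149.2609
M3 S546
G1 X116.1279 Y149.2609 F2168
G1 X116.1279 Y60.3906
G1 X4.5060 Y60.3906
G1 X4.5060 Y149.2609
G0 X249.5692 Y152.3202
M3 S390
G1 X226.5993 Y154.7712 F4231
G1 X164.4324 Y147.7778
G1 X90.2170 Y136.1556
G1 X31.1016 Y124.7206
G1 X14.2346 Y118.2887
M5
G0 X0.0000 Y0.0000

viewBox `0 0 263.2661 197.7290` with mm width/height → 1 unit = 1 mm. Flip: y_m = 197.7290 − y_svg.

**Shape 1** — `<polygon>` closed polygon, stroke `#ff0000` → cut (S815, F919). Machine vertices: (174.4052,100.4490) → (12.2589,157.2029) → (222.9609,182.1852) → (220.7171,23.7948) → (174.4052,100.4490). Closed: final G1 returns to the first vertex.

**Shape 2** — `<polyline>` open polyline, stroke `#ff0000` → cut (S815, F919). Machine vertices: (13.1078,117.4870) → (104.4106,104.4303) → (107.3898,60.0950) → (151.8746,183.2415) → (21.4436,64.3543). Open path.

**Shape 3** — `<path>` cubic bezier, stroke `#ff0000` → cut (S815, F919). Control points (SVG): P0=(74.6877,146.9869), P1=(102.4199,119.1421), P2=(102.1655,94.7741), P3=(89.4376,92.7158); sampled at t=k/5. Machine vertices: (74.6877,50.7421) → (88.0927,66.8811) → (95.5256,81.2817) → (97.7310,93.0399) → (95.4534,101.2517) → (89.4376,105.0132). Open path.

**Shape 4** — `<polygon>` rectangle, stroke `#0000ff` → score (S546, F2168). Machine vertices: (4.5060,149.2609) → (116.1279,149.2609) → (116.1279,60.3906) → (4.5060,60.3906) → (4.5060,149.2609). Closed: final G1 returns to the first vertex.

**Shape 5** — `<path>` cubic bezier, stroke `#008000` → engrave (S390, F4231). Control points (SVG): P0=(249.5692,45.4088), P1=(259.0328,30.7778), P2=(-7.9434,75.5651), P3=(14.2346,79.4403); sampled at t=k/5. Machine vertices: (249.5692,152.3202) → (226.5993,154.7712) → (164.4324,147.7778) → (90.2170,136.1556) → (31.1016,124.7206) → (14.2346,118.2887). Open path.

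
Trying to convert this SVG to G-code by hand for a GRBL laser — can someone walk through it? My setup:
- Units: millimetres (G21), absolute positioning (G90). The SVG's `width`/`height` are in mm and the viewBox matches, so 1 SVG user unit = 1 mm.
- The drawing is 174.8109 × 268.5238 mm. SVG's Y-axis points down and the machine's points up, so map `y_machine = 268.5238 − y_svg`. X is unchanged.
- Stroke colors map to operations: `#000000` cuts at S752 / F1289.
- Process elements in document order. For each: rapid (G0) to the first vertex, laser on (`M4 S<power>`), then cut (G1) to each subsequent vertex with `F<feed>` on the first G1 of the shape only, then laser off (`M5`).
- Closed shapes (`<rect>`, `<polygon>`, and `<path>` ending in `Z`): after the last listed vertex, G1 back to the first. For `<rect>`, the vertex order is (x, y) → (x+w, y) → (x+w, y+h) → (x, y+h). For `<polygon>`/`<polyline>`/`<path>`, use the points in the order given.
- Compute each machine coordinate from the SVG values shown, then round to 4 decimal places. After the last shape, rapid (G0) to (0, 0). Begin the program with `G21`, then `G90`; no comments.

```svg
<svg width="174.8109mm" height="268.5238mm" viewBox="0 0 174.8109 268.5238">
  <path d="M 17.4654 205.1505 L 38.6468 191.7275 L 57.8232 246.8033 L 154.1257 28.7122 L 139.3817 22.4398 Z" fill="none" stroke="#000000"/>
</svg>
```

1 u = 1 mm; y_m = 268.5238 − y.

[1] `<path>` closed polygon, #000000→cut S752 F1289: (17.4654,63.3733) → (38.6468,76.7963) → (57.8232,21.7205) → (154.1257,239.8116) → (139.3817,246.0840) → (17.4654,63.3733) (closed)

G21
G90
G0 X17.4654 Y63.3733
M4 S752
G1 X38.6468 Y76.7963 F1289
G1 X57.8232 Y21.7205
G1 X154.1257 Y239.8116
G1 X139.3817 Y246.0840
G1 X17.4654 Y63.3733
M5
G0 X0.0000 Y0.0000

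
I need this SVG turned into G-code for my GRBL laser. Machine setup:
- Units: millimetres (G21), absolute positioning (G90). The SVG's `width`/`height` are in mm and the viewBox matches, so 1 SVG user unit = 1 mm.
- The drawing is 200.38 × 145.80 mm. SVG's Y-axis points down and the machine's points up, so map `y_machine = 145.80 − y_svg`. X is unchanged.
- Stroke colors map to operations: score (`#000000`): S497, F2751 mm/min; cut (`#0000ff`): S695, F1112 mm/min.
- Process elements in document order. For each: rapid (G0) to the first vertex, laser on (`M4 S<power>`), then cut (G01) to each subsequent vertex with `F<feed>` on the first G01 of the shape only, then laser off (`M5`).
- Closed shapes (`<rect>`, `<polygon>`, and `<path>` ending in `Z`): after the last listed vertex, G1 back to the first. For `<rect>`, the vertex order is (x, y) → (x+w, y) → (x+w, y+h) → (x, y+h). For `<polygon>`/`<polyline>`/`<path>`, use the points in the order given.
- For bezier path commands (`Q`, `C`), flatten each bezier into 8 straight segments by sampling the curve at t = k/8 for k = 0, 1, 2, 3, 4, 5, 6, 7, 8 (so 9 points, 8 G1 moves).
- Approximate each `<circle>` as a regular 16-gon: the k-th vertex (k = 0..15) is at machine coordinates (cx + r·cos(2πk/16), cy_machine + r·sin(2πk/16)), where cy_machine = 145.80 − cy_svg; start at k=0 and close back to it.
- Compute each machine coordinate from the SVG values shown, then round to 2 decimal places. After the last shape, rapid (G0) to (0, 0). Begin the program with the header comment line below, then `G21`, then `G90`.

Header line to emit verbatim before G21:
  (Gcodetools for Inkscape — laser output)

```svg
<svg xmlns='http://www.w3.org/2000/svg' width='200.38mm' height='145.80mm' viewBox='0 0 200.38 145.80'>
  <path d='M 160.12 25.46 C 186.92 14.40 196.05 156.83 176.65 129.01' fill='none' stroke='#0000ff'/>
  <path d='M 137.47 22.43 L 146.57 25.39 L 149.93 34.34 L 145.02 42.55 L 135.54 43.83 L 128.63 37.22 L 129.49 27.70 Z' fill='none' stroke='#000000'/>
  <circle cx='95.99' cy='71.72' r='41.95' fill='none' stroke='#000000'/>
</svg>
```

1 u = 1 mm; y_m = 145.80 − y.

[1] `<path>` cubic bezier, #0000ff→cut S695 F1112: (160.12,120.34) → (169.32,117.92) → (176.74,104.91) → (182.24,85.10) → (185.71,62.28) → (187.01,40.24) → (186.02,22.79) → (182.61,13.71) → (176.65,16.79)

[2] `<path>` regular polygon, #000000→score S497 F2751: (137.47,123.37) → (146.57,120.41) → (149.93,111.46) → (145.02,103.25) → (135.54,101.97) → (128.63,108.58) → (129.49,118.10) → (137.47,123.37) (closed)

[3] `<circle>` circle, #000000→score S497 F2751: (137.94,74.08) → (134.75,90.13) → (125.65,103.74) → (112.04,112.84) → (95.99,116.03) → (79.94,112.84) → (66.33,103.74) → (57.23,90.13) → (54.04,74.08) → (57.23,58.03) → (66.33,44.42) → (79.94,35.32) → (95.99,32.13) → (112.04,35.32) → (125.65,44.42) → (134.75,58.03) → (137.94,74.08) (closed)

(Gcodetools for Inkscape — laser output)
G21
G90
G0 X160.12 Y120.34
M4 S695
G01 X169.32 Y117.92 F1112
G01 X176.74 Y104.91
G01 X182.24 Y85.10
G01 X185.71 Y62.28
G01 X187.01 Y40.24
G01 X186.02 Y22.79
G01 X182.61 Y13.71
G01 X176.65 Y16.79
M5
G0 X137.47 Y123.37
M4 S497
G01 X146.57 Y120.41 F2751
G01 X149.93 Y111.46
G01 X145.02 Y103.25
G01 X135.54 Y101.97
G01 X128.63 Y108.58
G01 X129.49 Y118.10
G01 X137.47 Y123.37
M5
G0 X137.94 Y74.08
M4 S497
G01 X134.75 Y90.13 F2751
G01 X125.65 Y103.74
G01 X112.04 Y112.84
G01 X95.99 Y116.03
G01 X79.94 Y112.84
G01 X66.33 Y103.74
G01 X57.23 Y90.13
G01 X54.04 Y74.08
G01 X57.23 Y58.03
G01 X66.33 Y44.42
G01 X79.94 Y35.32
G01 X95.99 Y32.13
G01 X112.04 Y35.32
G01 X125.65 Y44.42
G01 X134.75 Y58.03
G01 X137.94 Y74.08
M5
G0 X0.00 Y0.00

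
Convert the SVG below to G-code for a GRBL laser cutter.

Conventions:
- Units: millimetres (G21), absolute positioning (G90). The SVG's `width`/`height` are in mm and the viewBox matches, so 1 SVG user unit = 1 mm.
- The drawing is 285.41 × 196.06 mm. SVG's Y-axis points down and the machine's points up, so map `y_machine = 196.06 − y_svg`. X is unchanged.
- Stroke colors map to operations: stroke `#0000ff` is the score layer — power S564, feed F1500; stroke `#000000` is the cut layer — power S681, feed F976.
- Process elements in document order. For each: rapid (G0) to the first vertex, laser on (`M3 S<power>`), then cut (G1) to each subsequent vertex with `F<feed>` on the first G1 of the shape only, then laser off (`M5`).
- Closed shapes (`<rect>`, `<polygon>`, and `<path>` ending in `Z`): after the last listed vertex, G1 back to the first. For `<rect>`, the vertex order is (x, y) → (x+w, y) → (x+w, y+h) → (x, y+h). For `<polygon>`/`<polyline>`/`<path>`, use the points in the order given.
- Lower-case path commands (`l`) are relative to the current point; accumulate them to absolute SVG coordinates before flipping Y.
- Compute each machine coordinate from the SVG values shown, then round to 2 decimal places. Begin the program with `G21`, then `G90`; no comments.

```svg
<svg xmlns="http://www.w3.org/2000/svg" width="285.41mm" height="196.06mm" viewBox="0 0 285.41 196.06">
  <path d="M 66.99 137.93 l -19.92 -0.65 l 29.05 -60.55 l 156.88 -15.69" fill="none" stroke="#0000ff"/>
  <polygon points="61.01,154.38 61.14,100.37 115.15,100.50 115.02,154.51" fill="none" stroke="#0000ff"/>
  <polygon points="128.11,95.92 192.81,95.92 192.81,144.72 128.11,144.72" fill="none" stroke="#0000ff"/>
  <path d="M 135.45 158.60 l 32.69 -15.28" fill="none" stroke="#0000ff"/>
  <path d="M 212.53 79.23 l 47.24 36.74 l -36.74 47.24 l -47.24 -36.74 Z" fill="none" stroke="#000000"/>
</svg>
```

viewBox `0 0 285.41 196.06` with mm width/height → 1 unit = 1 mm. Flip: y_m = 196.06 − y_svg.

**Shape 1** — `<path>` open polyline, stroke `#0000ff` → score (S564, F1500). Machine vertices: (66.99,58.13) → (47.07,58.78) → (76.12,119.33) → (233.00,135.02). Open path.

**Shape 2** — `<polygon>` regular polygon, stroke `#0000ff` → score (S564, F1500). Machine vertices: (61.01,41.68) → (61.14,95.69) → (115.15,95.56) → (115.02,41.55) → (61.01,41.68). Closed: final G1 returns to the first vertex.

**Shape 3** — `<polygon>` rectangle, stroke `#0000ff` → score (S564, F1500). Machine vertices: (128.11,100.14) → (192.81,100.14) → (192.81,51.34) → (128.11,51.34) → (128.11,100.14). Closed: final G1 returns to the first vertex.

**Shape 4** — `<path>` line segment, stroke `#0000ff` → score (S564, F1500). Machine vertices: (135.45,37.46) → (168.14,52.74). Open path.

**Shape 5** — `<path>` regular polygon, stroke `#000000` → cut (S681, F976). Machine vertices: (212.53,116.83) → (259.77,80.09) → (223.03,32.85) → (175.79,69.59) → (212.53,116.83). Closed: final G1 returns to the first vertex.

G21
G90
G0 X66.99 Y58.13
M3 S564
G1 X47.07 Y58.78 F1500
G1 X76.12 Y119.33
G1 X233.00 Y135.02
M5
G0 X61.01 Y41.68
M3 S564
G1 X61.14 Y95.69 F1500
G1 X115.15 Y95.56
G1 X115.02 Y41.55
G1 X61.01 Y41.68
M5
G0 X128.11 Y100.14
M3 S564
G1 X192.81 Y100.14 F1500
G1 X192.81 Y51.34
G1 X128.11 Y51.34
G1 X128.11 Y100.14
M5
G0 X135.45 Y37.46
M3 S564
G1 X168.14 Y52.74 F1500
M5
G0 X212.53 Y116.83
M3 S681
G1 X259.77 Y80.09 F976
G1 X223.03 Y32.85
G1 X175.79 Y69.59
G1 X212.53 Y116.83
M5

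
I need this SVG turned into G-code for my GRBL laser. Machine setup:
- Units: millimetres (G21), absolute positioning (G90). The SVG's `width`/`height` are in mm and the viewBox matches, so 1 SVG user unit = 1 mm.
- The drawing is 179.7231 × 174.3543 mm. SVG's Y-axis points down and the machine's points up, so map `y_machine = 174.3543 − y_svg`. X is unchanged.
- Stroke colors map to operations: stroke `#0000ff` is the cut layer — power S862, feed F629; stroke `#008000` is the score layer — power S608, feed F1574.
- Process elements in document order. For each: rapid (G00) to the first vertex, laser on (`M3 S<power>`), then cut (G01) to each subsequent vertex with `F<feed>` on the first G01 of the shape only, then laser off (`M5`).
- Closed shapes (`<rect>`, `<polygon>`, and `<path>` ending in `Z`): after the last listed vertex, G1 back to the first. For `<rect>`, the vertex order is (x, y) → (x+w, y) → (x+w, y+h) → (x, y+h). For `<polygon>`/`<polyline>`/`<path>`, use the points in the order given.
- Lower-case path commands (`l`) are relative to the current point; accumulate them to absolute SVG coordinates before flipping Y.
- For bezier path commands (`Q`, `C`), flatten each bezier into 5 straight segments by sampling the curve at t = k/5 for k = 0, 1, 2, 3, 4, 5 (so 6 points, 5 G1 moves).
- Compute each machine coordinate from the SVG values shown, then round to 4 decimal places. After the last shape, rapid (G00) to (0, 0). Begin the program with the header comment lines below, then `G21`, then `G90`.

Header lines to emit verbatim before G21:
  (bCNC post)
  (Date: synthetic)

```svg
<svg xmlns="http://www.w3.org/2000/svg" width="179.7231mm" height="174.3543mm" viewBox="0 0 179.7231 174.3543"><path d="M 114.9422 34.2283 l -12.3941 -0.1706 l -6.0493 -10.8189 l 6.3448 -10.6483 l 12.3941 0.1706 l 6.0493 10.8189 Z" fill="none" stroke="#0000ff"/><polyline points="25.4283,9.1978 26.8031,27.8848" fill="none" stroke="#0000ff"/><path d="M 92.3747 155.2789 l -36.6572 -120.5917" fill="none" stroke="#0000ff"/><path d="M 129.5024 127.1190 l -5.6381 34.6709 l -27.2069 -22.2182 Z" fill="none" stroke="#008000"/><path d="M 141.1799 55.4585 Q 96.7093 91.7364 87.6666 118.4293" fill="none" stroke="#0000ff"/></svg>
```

viewBox `0 0 179.7231 174.3543` with mm width/height → 1 unit = 1 mm. Flip: y_m = 174.3543 − y_svg.

**Shape 1** — `<path>` regular polygon, stroke `#0000ff` → cut (S862, F629). Machine vertices: (114.9422,140.1260) → (102.5481,140.2966) → (96.4988,151.1155) → (102.8436,161.7638) → (115.2377,161.5932) → (121.2870,150.7743) → (114.9422,140.1260). Closed: final G1 returns to the first vertex.

**Shape 2** — `<polyline>` line segment, stroke `#0000ff` → cut (S862, F629). Machine vertices: (25.4283,165.1565) → (26.8031,146.4695). Open path.

**Shape 3** — `<path>` line segment, stroke `#0000ff` → cut (S862, F629). Machine vertices: (92.3747,19.0754) → (55.7175,139.6671). Open path.

**Shape 4** — `<path>` regular polygon, stroke `#008000` → score (S608, F1574). Machine vertices: (129.5024,47.2353) → (123.8643,12.5644) → (96.6574,34.7826) → (129.5024,47.2353). Closed: final G1 returns to the first vertex.

**Shape 5** — `<path>` quadratic bezier, stroke `#0000ff` → cut (S862, F629). Control points (SVG): P0=(141.1799,55.4585), P1=(96.7093,91.7364), P2=(87.6666,118.4293); sampled at t=k/5. Machine vertices: (141.1799,118.8958) → (124.8088,104.7680) → (111.2719,91.4071) → (100.5692,78.8129) → (92.7008,66.9856) → (87.6666,55.9250). Open path.

(bCNC post)
(Date: synthetic)
G21
G90
G00 X114.9422 Y140.1260
M3 S862
G01 X102.5481 Y140.2966 F629
G01 X96.4988 Y151.1155
G01 X102.8436 Y161.7638
G01 X115.2377 Y161.5932
G01 X121.2870 Y150.7743
G01 X114.9422 Y140.1260
M5
G00 X25.4283 Y165.1565
M3 S862
G01 X26.8031 Y146.4695 F629
M5
G00 X92.3747 Y19.0754
M3 S862
G01 X55.7175 Y139.6671 F629
M5
G00 X129.5024 Y47.2353
M3 S608
G01 X123.8643 Y12.5644 F1574
G01 X96.6574 Y34.7826
G01 X129.5024 Y47.2353
M5
G00 X141.1799 Y118.8958
M3 S862
G01 X124.8088 Y104.7680 F629
G01 X111.2719 Y91.4071
G01 X100.5692 Y78.8129
G01 X92.7008 Y66.9856
G01 X87.6666 Y55.9250
M5
G00 X0.0000 Y0.0000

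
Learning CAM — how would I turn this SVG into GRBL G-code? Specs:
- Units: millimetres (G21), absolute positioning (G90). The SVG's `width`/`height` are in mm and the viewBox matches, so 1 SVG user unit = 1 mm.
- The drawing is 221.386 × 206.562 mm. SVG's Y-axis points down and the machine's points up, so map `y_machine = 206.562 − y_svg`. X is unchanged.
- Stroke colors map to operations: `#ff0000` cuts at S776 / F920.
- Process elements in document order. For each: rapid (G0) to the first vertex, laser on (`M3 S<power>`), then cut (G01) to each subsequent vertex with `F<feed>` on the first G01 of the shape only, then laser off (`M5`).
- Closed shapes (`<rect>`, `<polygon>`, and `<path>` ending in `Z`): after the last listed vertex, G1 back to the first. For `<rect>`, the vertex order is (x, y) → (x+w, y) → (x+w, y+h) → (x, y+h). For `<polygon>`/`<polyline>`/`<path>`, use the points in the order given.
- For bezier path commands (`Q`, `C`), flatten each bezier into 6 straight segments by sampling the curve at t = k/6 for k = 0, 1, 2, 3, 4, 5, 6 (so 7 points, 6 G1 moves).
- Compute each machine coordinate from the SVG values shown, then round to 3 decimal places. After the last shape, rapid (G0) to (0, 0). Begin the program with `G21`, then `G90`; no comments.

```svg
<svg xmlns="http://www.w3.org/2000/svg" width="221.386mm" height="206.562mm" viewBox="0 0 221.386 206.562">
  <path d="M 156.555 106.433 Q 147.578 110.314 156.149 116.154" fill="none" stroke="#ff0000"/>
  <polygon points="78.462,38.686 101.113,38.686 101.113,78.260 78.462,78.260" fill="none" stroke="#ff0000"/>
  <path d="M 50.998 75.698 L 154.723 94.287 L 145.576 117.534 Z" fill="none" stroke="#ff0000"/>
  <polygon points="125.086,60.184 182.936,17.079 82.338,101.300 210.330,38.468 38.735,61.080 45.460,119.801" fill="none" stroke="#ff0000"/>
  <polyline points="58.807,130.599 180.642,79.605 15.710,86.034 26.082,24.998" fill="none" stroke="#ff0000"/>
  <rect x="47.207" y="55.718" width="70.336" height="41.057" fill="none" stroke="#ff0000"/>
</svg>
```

Since the viewBox matches the mm dimensions, user units are millimetres directly. The only transform is the Y-flip y_m = 206.562 − y_svg.

Shape 1 is a quadratic bezier drawn with `<path>`. Its stroke #ff0000 means cut at S776, F920. After flipping Y the toolpath is (156.555,100.129) → (154.050,98.781) → (152.520,97.324) → (151.965,95.758) → (152.385,94.084) → (153.779,92.300) → (156.149,90.408).

Shape 2 is a rectangle drawn with `<polygon>`. Its stroke #ff0000 means cut at S776, F920. After flipping Y the toolpath is (78.462,167.876) → (101.113,167.876) → (101.113,128.302) → (78.462,128.302) → (78.462,167.876), returning to the start.

Shape 3 is a closed polygon drawn with `<path>`. Its stroke #ff0000 means cut at S776, F920. After flipping Y the toolpath is (50.998,130.864) → (154.723,112.275) → (145.576,89.028) → (50.998,130.864), returning to the start.

Shape 4 is a closed polygon drawn with `<polygon>`. Its stroke #ff0000 means cut at S776, F920. After flipping Y the toolpath is (125.086,146.378) → (182.936,189.483) → (82.338,105.262) → (210.330,168.094) → (38.735,145.482) → (45.460,86.761) → (125.086,146.378), returning to the start.

Shape 5 is a open polyline drawn with `<polyline>`. Its stroke #ff0000 means cut at S776, F920. After flipping Y the toolpath is (58.807,75.963) → (180.642,126.957) → (15.710,120.528) → (26.082,181.564).

Shape 6 is a rectangle drawn with `<rect>`. Its stroke #ff0000 means cut at S776, F920. After flipping Y the toolpath is (47.207,150.844) → (117.543,150.844) → (117.543,109.787) → (47.207,109.787) → (47.207,150.844), returning to the start.

G21
G90
G0 X156.555 Y100.129
M3 S776
G01 X154.050 Y98.781 F920
G01 X152.520 Y97.324
G01 X151.965 Y95.758
G01 X152.385 Y94.084
G01 X153.779 Y92.300
G01 X156.149 Y90.408
M5
G0 X78.462 Y167.876
M3 S776
G01 X101.113 Y167.876 F920
G01 X101.113 Y128.302
G01 X78.462 Y128.302
G01 X78.462 Y167.876
M5
G0 X50.998 Y130.864
M3 S776
G01 X154.723 Y112.275 F920
G01 X145.576 Y89.028
G01 X50.998 Y130.864
M5
G0 X125.086 Y146.378
M3 S776
G01 X182.936 Y189.483 F920
G01 X82.338 Y105.262
G01 X210.330 Y168.094
G01 X38.735 Y145.482
G01 X45.460 Y86.761
G01 X125.086 Y146.378
M5
G0 X58.807 Y75.963
M3 S776
G01 X180.642 Y126.957 F920
G01 X15.710 Y120.528
G01 X26.082 Y181.564
M5
G0 X47.207 Y150.844
M3 S776
G01 X117.543 Y150.844 F920
G01 X117.543 Y109.787
G01 X47.207 Y109.787
G01 X47.207 Y150.844
M5
G0 X0.000 Y0.000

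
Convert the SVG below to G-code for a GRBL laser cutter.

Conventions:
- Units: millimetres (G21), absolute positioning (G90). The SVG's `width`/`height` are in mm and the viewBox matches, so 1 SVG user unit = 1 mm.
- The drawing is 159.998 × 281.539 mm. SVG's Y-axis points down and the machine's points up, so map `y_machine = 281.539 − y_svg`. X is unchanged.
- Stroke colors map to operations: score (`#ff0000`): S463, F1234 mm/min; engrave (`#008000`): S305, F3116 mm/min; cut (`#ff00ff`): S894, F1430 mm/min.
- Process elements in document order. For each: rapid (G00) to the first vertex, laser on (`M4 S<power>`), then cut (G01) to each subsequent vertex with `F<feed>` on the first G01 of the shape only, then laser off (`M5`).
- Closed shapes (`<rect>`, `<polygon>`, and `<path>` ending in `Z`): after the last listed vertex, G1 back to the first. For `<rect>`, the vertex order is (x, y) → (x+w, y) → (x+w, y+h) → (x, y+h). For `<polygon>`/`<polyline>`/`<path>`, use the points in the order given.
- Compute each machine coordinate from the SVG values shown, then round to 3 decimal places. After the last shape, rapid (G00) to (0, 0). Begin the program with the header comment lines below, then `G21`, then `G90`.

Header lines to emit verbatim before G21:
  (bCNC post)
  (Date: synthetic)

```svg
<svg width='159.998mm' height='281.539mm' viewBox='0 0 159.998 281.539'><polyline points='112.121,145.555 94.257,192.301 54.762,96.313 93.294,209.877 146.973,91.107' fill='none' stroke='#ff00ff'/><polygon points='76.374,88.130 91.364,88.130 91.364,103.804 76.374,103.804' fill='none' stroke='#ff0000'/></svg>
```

1 u = 1 mm; y_m = 281.539 − y.

[1] `<polyline>` open polyline, #ff00ff→cut S894 F1430: (112.121,135.984) → (94.257,89.238) → (54.762,185.226) → (93.294,71.662) → (146.973,190.432)

[2] `<polygon>` rectangle, #ff0000→score S463 F1234: (76.374,193.409) → (91.364,193.409) → (91.364,177.735) → (76.374,177.735) → (76.374,193.409) (closed)

(bCNC post)
(Date: synthetic)
G21
G90
G00 X112.121 Y135.984
M4 S894
G01 X94.257 Y89.238 F1430
G01 X54.762 Y185.226
G01 X93.294 Y71.662
G01 X146.973 Y190.432
M5
G00 X76.374 Y193.409
M4 S463
G01 X91.364 Y193.409 F1234
G01 X91.364 Y177.735
G01 X76.374 Y177.735
G01 X76.374 Y193.409
M5
G00 X0.000 Y0.000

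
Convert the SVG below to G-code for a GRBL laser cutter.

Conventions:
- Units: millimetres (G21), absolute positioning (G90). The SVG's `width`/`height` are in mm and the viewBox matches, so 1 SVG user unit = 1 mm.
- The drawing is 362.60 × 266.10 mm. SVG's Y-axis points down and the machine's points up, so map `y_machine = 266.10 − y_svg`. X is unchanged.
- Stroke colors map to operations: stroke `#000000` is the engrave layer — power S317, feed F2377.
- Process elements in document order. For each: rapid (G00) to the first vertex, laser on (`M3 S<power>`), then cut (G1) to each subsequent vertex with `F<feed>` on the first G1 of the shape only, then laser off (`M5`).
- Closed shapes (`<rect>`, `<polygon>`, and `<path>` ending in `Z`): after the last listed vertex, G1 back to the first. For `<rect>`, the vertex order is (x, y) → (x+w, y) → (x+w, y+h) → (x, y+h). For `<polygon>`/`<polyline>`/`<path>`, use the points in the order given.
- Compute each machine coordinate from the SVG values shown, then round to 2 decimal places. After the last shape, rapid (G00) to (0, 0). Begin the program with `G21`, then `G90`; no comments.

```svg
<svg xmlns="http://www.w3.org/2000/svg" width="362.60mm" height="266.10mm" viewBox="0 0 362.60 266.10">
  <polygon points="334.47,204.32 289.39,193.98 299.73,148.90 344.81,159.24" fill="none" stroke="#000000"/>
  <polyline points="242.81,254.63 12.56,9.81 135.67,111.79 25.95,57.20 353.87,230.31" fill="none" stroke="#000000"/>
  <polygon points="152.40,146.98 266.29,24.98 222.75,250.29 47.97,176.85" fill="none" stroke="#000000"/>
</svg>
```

G21
G90
G00 X334.47 Y61.78
M3 S317
G1 X289.39 Y72.12 F2377
G1 X299.73 Y117.20
G1 X344.81 Y106.86
G1 X334.47 Y61.78
M5
G00 X242.81 Y11.47
M3 S317
G1 X12.56 Y256.29 F2377
G1 X135.67 Y154.31
G1 X25.95 Y208.90
G1 X353.87 Y35.79
M5
G00 X152.40 Y119.12
M3 S317
G1 X266.29 Y241.12 F2377
G1 X222.75 Y15.81
G1 X47.97 Y89.25
G1 X152.40 Y119.12
M5
G00 X0.00 Y0.00

1 u = 1 mm; y_m = 266.10 − y.

[1] `<polygon>` regular polygon, #000000→engrave S317 F2377: (334.47,61.78) → (289.39,72.12) → (299.73,117.20) → (344.81,106.86) → (334.47,61.78) (closed)

[2] `<polyline>` open polyline, #000000→engrave S317 F2377: (242.81,11.47) → (12.56,256.29) → (135.67,154.31) → (25.95,208.90) → (353.87,35.79)

[3] `<polygon>` closed polygon, #000000→engrave S317 F2377: (152.40,119.12) → (266.29,241.12) → (222.75,15.81) → (47.97,89.25) → (152.40,119.12) (closed)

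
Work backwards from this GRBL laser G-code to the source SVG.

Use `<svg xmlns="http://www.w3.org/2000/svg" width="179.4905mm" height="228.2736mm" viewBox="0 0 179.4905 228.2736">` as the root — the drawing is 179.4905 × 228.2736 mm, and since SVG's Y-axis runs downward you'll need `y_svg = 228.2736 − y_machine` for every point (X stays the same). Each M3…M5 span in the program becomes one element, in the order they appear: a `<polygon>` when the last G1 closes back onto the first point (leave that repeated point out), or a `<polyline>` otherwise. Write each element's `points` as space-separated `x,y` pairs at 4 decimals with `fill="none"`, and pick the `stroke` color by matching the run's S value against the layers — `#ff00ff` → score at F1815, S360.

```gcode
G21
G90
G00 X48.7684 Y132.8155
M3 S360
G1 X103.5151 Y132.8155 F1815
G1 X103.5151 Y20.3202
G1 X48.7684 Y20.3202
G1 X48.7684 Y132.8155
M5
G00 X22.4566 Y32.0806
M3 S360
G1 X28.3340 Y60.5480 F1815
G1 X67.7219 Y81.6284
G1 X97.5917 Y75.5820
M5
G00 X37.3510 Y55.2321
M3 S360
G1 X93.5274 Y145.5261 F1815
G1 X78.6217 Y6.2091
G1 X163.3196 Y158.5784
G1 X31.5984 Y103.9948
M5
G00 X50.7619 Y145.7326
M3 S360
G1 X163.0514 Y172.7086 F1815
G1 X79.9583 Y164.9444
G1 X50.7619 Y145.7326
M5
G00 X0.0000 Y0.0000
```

<svg xmlns="http://www.w3.org/2000/svg" width="179.4905mm" height="228.2736mm" viewBox="0 0 179.4905 228.2736">
  <polygon points="48.7684,95.4581 103.5151,95.4581 103.5151,207.9534 48.7684,207.9534" fill="none" stroke="#ff00ff"/>
  <polyline points="22.4566,196.1930 28.3340,167.7256 67.7219,146.6452 97.5917,152.6916" fill="none" stroke="#ff00ff"/>
  <polyline points="37.3510,173.0415 93.5274,82.7475 78.6217,222.0645 163.3196,69.6952 31.5984,124.2788" fill="none" stroke="#ff00ff"/>
  <polygon points="50.7619,82.5410 163.0514,55.5650 79.9583,63.3292" fill="none" stroke="#ff00ff"/>
</svg>

Machine Y-up, SVG Y-down with viewBox height 228.2736, so y_svg = 228.2736 − y_machine; X carries over. Every run uses S360, so all elements get stroke `#ff00ff` (score).

Run 1: The run returns to its start, so emit a `<polygon>` with points (Y-flipped): 48.7684,95.4581 103.5151,95.4581 103.5151,207.9534 48.7684,207.9534.

Run 2: The run is open, so emit a `<polyline>` with points (Y-flipped): 22.4566,196.1930 28.3340,167.7256 67.7219,146.6452 97.5917,152.6916.

Run 3: The run is open, so emit a `<polyline>` with points (Y-flipped): 37.3510,173.0415 93.5274,82.7475 78.6217,222.0645 163.3196,69.6952 31.5984,124.2788.

Run 4: The run returns to its start, so emit a `<polygon>` with points (Y-flipped): 50.7619,82.5410 163.0514,55.5650 79.9583,63.3292.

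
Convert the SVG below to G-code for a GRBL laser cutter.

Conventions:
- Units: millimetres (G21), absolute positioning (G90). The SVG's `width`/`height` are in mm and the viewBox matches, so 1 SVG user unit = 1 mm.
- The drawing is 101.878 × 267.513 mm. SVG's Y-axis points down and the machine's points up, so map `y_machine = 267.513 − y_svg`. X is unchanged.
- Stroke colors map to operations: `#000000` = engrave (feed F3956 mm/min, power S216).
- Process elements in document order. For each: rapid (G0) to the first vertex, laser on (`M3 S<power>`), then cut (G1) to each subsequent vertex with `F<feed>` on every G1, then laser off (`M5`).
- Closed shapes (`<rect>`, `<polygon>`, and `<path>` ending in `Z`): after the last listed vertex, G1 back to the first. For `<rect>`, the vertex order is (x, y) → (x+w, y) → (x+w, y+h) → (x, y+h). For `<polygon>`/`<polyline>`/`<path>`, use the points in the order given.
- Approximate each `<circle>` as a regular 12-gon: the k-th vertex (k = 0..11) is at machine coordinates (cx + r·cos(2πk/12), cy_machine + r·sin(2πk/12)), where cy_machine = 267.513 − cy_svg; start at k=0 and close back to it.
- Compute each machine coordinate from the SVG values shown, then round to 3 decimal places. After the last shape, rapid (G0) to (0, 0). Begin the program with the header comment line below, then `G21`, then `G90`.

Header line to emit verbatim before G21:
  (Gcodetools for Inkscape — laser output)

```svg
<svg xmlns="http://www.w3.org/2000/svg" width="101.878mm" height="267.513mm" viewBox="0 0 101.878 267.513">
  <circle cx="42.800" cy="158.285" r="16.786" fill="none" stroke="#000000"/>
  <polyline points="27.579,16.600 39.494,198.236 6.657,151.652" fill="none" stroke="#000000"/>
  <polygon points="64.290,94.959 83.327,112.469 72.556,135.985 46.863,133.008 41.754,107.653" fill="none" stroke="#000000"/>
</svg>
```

(Gcodetools for Inkscape — laser output)
G21
G90
G0 X59.586 Y109.228
M3 S216
G1 X57.337 Y117.621 F3956
G1 X51.193 Y123.765 F3956
G1 X42.800 Y126.014 F3956
G1 X34.407 Y123.765 F3956
G1 X28.263 Y117.621 F3956
G1 X26.014 Y109.228 F3956
G1 X28.263 Y100.835 F3956
G1 X34.407 Y94.691 F3956
G1 X42.800 Y92.442 F3956
G1 X51.193 Y94.691 F3956
G1 X57.337 Y100.835 F3956
G1 X59.586 Y109.228 F3956
M5
G0 X27.579 Y250.913
M3 S216
G1 X39.494 Y69.277 F3956
G1 X6.657 Y115.861 F3956
M5
G0 X64.290 Y172.554
M3 S216
G1 X83.327 Y155.044 F3956
G1 X72.556 Y131.528 F3956
G1 X46.863 Y134.505 F3956
G1 X41.754 Y159.860 F3956
G1 X64.290 Y172.554 F3956
M5
G0 X0.000 Y0.000

viewBox `0 0 101.878 267.513` with mm width/height → 1 unit = 1 mm. Flip: y_m = 267.513 − y_svg.

**Shape 1** — `<circle>` circle, stroke `#000000` → engrave (S216, F3956). Machine vertices: (59.586,109.228) → (57.337,117.621) → (51.193,123.765) → (42.800,126.014) → (34.407,123.765) → (28.263,117.621) → (26.014,109.228) → (28.263,100.835) → (34.407,94.691) → (42.800,92.442) → (51.193,94.691) → (57.337,100.835) → (59.586,109.228). Closed: final G1 returns to the first vertex.

**Shape 2** — `<polyline>` open polyline, stroke `#000000` → engrave (S216, F3956). Machine vertices: (27.579,250.913) → (39.494,69.277) → (6.657,115.861). Open path.

**Shape 3** — `<polygon>` regular polygon, stroke `#000000` → engrave (S216, F3956). Machine vertices: (64.290,172.554) → (83.327,155.044) → (72.556,131.528) → (46.863,134.505) → (41.754,159.860) → (64.290,172.554). Closed: final G1 returns to the first vertex.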